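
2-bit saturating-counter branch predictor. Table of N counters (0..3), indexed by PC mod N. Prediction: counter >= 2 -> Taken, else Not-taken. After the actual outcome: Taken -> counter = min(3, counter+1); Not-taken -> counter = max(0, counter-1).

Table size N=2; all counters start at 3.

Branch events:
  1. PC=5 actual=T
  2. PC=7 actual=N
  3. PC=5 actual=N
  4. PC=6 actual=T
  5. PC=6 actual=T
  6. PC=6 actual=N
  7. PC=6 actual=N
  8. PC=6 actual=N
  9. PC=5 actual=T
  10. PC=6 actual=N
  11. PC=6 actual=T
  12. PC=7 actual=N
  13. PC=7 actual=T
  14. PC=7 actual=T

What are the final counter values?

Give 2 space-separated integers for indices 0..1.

Ev 1: PC=5 idx=1 pred=T actual=T -> ctr[1]=3
Ev 2: PC=7 idx=1 pred=T actual=N -> ctr[1]=2
Ev 3: PC=5 idx=1 pred=T actual=N -> ctr[1]=1
Ev 4: PC=6 idx=0 pred=T actual=T -> ctr[0]=3
Ev 5: PC=6 idx=0 pred=T actual=T -> ctr[0]=3
Ev 6: PC=6 idx=0 pred=T actual=N -> ctr[0]=2
Ev 7: PC=6 idx=0 pred=T actual=N -> ctr[0]=1
Ev 8: PC=6 idx=0 pred=N actual=N -> ctr[0]=0
Ev 9: PC=5 idx=1 pred=N actual=T -> ctr[1]=2
Ev 10: PC=6 idx=0 pred=N actual=N -> ctr[0]=0
Ev 11: PC=6 idx=0 pred=N actual=T -> ctr[0]=1
Ev 12: PC=7 idx=1 pred=T actual=N -> ctr[1]=1
Ev 13: PC=7 idx=1 pred=N actual=T -> ctr[1]=2
Ev 14: PC=7 idx=1 pred=T actual=T -> ctr[1]=3

Answer: 1 3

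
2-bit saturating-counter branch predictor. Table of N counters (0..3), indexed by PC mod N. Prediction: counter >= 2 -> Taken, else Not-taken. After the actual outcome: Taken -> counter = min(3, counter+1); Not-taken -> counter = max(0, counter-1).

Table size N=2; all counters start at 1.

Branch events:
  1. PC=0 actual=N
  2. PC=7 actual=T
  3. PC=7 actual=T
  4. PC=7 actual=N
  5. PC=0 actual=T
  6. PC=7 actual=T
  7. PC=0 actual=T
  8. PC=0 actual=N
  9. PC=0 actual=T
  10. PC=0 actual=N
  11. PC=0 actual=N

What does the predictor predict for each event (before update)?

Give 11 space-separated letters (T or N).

Answer: N N T T N T N T N T N

Derivation:
Ev 1: PC=0 idx=0 pred=N actual=N -> ctr[0]=0
Ev 2: PC=7 idx=1 pred=N actual=T -> ctr[1]=2
Ev 3: PC=7 idx=1 pred=T actual=T -> ctr[1]=3
Ev 4: PC=7 idx=1 pred=T actual=N -> ctr[1]=2
Ev 5: PC=0 idx=0 pred=N actual=T -> ctr[0]=1
Ev 6: PC=7 idx=1 pred=T actual=T -> ctr[1]=3
Ev 7: PC=0 idx=0 pred=N actual=T -> ctr[0]=2
Ev 8: PC=0 idx=0 pred=T actual=N -> ctr[0]=1
Ev 9: PC=0 idx=0 pred=N actual=T -> ctr[0]=2
Ev 10: PC=0 idx=0 pred=T actual=N -> ctr[0]=1
Ev 11: PC=0 idx=0 pred=N actual=N -> ctr[0]=0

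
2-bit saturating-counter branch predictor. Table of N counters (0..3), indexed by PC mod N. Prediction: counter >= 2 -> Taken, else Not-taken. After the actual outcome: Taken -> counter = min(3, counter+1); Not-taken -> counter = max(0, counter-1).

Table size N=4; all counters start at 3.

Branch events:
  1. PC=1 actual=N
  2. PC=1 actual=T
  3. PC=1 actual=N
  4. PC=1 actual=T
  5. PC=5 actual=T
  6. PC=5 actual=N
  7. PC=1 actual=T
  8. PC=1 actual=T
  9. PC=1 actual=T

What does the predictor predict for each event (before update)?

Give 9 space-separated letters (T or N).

Answer: T T T T T T T T T

Derivation:
Ev 1: PC=1 idx=1 pred=T actual=N -> ctr[1]=2
Ev 2: PC=1 idx=1 pred=T actual=T -> ctr[1]=3
Ev 3: PC=1 idx=1 pred=T actual=N -> ctr[1]=2
Ev 4: PC=1 idx=1 pred=T actual=T -> ctr[1]=3
Ev 5: PC=5 idx=1 pred=T actual=T -> ctr[1]=3
Ev 6: PC=5 idx=1 pred=T actual=N -> ctr[1]=2
Ev 7: PC=1 idx=1 pred=T actual=T -> ctr[1]=3
Ev 8: PC=1 idx=1 pred=T actual=T -> ctr[1]=3
Ev 9: PC=1 idx=1 pred=T actual=T -> ctr[1]=3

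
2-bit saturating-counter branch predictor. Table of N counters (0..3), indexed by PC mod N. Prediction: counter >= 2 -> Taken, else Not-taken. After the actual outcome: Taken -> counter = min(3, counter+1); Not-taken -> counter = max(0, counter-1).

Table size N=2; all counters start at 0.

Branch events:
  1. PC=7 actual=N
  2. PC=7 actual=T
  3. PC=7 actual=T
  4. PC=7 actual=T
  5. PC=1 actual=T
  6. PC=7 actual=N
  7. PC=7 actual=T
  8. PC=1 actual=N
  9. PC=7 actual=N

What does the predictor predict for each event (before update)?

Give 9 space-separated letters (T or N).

Answer: N N N T T T T T T

Derivation:
Ev 1: PC=7 idx=1 pred=N actual=N -> ctr[1]=0
Ev 2: PC=7 idx=1 pred=N actual=T -> ctr[1]=1
Ev 3: PC=7 idx=1 pred=N actual=T -> ctr[1]=2
Ev 4: PC=7 idx=1 pred=T actual=T -> ctr[1]=3
Ev 5: PC=1 idx=1 pred=T actual=T -> ctr[1]=3
Ev 6: PC=7 idx=1 pred=T actual=N -> ctr[1]=2
Ev 7: PC=7 idx=1 pred=T actual=T -> ctr[1]=3
Ev 8: PC=1 idx=1 pred=T actual=N -> ctr[1]=2
Ev 9: PC=7 idx=1 pred=T actual=N -> ctr[1]=1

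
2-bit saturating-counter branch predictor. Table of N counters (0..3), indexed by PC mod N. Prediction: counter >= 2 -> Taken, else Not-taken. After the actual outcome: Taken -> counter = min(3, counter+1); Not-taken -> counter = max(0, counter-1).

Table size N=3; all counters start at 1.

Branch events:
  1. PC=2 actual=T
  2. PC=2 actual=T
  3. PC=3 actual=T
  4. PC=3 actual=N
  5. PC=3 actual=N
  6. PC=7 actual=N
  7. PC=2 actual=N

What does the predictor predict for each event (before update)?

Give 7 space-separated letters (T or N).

Answer: N T N T N N T

Derivation:
Ev 1: PC=2 idx=2 pred=N actual=T -> ctr[2]=2
Ev 2: PC=2 idx=2 pred=T actual=T -> ctr[2]=3
Ev 3: PC=3 idx=0 pred=N actual=T -> ctr[0]=2
Ev 4: PC=3 idx=0 pred=T actual=N -> ctr[0]=1
Ev 5: PC=3 idx=0 pred=N actual=N -> ctr[0]=0
Ev 6: PC=7 idx=1 pred=N actual=N -> ctr[1]=0
Ev 7: PC=2 idx=2 pred=T actual=N -> ctr[2]=2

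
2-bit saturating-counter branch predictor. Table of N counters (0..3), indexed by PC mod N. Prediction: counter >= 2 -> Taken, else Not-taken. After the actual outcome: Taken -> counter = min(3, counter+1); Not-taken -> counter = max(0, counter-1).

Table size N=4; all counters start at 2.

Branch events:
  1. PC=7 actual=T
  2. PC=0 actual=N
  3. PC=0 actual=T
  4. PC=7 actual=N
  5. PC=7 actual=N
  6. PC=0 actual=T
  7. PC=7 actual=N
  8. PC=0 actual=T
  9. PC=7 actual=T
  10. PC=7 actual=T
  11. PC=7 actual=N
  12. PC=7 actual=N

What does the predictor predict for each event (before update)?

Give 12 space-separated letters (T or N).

Answer: T T N T T T N T N N T N

Derivation:
Ev 1: PC=7 idx=3 pred=T actual=T -> ctr[3]=3
Ev 2: PC=0 idx=0 pred=T actual=N -> ctr[0]=1
Ev 3: PC=0 idx=0 pred=N actual=T -> ctr[0]=2
Ev 4: PC=7 idx=3 pred=T actual=N -> ctr[3]=2
Ev 5: PC=7 idx=3 pred=T actual=N -> ctr[3]=1
Ev 6: PC=0 idx=0 pred=T actual=T -> ctr[0]=3
Ev 7: PC=7 idx=3 pred=N actual=N -> ctr[3]=0
Ev 8: PC=0 idx=0 pred=T actual=T -> ctr[0]=3
Ev 9: PC=7 idx=3 pred=N actual=T -> ctr[3]=1
Ev 10: PC=7 idx=3 pred=N actual=T -> ctr[3]=2
Ev 11: PC=7 idx=3 pred=T actual=N -> ctr[3]=1
Ev 12: PC=7 idx=3 pred=N actual=N -> ctr[3]=0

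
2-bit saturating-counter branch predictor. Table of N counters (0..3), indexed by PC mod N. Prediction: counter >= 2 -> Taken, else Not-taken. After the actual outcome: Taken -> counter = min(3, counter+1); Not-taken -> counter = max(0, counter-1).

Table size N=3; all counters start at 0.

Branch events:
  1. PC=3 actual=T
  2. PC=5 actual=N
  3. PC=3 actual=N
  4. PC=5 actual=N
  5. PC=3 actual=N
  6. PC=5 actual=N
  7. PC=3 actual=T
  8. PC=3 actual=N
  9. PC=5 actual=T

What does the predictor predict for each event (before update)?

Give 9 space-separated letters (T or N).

Ev 1: PC=3 idx=0 pred=N actual=T -> ctr[0]=1
Ev 2: PC=5 idx=2 pred=N actual=N -> ctr[2]=0
Ev 3: PC=3 idx=0 pred=N actual=N -> ctr[0]=0
Ev 4: PC=5 idx=2 pred=N actual=N -> ctr[2]=0
Ev 5: PC=3 idx=0 pred=N actual=N -> ctr[0]=0
Ev 6: PC=5 idx=2 pred=N actual=N -> ctr[2]=0
Ev 7: PC=3 idx=0 pred=N actual=T -> ctr[0]=1
Ev 8: PC=3 idx=0 pred=N actual=N -> ctr[0]=0
Ev 9: PC=5 idx=2 pred=N actual=T -> ctr[2]=1

Answer: N N N N N N N N N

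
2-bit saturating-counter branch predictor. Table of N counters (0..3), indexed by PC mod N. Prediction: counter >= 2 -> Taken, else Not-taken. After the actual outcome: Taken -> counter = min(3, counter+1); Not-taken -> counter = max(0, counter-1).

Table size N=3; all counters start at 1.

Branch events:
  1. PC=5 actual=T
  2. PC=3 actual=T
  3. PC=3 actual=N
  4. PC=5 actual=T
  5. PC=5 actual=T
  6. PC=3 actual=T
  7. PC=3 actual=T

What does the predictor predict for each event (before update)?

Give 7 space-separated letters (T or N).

Ev 1: PC=5 idx=2 pred=N actual=T -> ctr[2]=2
Ev 2: PC=3 idx=0 pred=N actual=T -> ctr[0]=2
Ev 3: PC=3 idx=0 pred=T actual=N -> ctr[0]=1
Ev 4: PC=5 idx=2 pred=T actual=T -> ctr[2]=3
Ev 5: PC=5 idx=2 pred=T actual=T -> ctr[2]=3
Ev 6: PC=3 idx=0 pred=N actual=T -> ctr[0]=2
Ev 7: PC=3 idx=0 pred=T actual=T -> ctr[0]=3

Answer: N N T T T N T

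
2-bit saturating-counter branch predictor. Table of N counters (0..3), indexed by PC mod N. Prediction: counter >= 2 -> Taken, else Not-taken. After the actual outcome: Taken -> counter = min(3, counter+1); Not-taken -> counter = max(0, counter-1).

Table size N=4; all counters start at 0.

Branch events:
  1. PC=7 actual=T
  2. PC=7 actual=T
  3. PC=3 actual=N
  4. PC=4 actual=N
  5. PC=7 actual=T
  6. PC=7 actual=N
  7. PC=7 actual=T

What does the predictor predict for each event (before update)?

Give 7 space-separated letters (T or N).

Ev 1: PC=7 idx=3 pred=N actual=T -> ctr[3]=1
Ev 2: PC=7 idx=3 pred=N actual=T -> ctr[3]=2
Ev 3: PC=3 idx=3 pred=T actual=N -> ctr[3]=1
Ev 4: PC=4 idx=0 pred=N actual=N -> ctr[0]=0
Ev 5: PC=7 idx=3 pred=N actual=T -> ctr[3]=2
Ev 6: PC=7 idx=3 pred=T actual=N -> ctr[3]=1
Ev 7: PC=7 idx=3 pred=N actual=T -> ctr[3]=2

Answer: N N T N N T N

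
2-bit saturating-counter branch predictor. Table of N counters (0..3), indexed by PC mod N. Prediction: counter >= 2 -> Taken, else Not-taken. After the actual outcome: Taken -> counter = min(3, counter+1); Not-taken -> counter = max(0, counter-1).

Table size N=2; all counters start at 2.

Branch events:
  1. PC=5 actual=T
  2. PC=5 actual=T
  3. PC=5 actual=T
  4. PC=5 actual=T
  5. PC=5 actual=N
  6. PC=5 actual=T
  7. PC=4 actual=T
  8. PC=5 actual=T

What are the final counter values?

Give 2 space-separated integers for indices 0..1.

Answer: 3 3

Derivation:
Ev 1: PC=5 idx=1 pred=T actual=T -> ctr[1]=3
Ev 2: PC=5 idx=1 pred=T actual=T -> ctr[1]=3
Ev 3: PC=5 idx=1 pred=T actual=T -> ctr[1]=3
Ev 4: PC=5 idx=1 pred=T actual=T -> ctr[1]=3
Ev 5: PC=5 idx=1 pred=T actual=N -> ctr[1]=2
Ev 6: PC=5 idx=1 pred=T actual=T -> ctr[1]=3
Ev 7: PC=4 idx=0 pred=T actual=T -> ctr[0]=3
Ev 8: PC=5 idx=1 pred=T actual=T -> ctr[1]=3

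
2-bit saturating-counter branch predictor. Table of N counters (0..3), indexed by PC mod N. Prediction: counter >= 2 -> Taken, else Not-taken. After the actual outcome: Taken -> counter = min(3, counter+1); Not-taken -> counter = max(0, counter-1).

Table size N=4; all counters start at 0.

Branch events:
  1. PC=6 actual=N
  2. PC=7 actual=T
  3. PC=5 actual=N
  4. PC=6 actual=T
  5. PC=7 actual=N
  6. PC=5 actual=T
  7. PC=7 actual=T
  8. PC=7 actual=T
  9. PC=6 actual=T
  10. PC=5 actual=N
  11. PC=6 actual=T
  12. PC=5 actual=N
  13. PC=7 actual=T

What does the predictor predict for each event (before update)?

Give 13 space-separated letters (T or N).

Answer: N N N N N N N N N N T N T

Derivation:
Ev 1: PC=6 idx=2 pred=N actual=N -> ctr[2]=0
Ev 2: PC=7 idx=3 pred=N actual=T -> ctr[3]=1
Ev 3: PC=5 idx=1 pred=N actual=N -> ctr[1]=0
Ev 4: PC=6 idx=2 pred=N actual=T -> ctr[2]=1
Ev 5: PC=7 idx=3 pred=N actual=N -> ctr[3]=0
Ev 6: PC=5 idx=1 pred=N actual=T -> ctr[1]=1
Ev 7: PC=7 idx=3 pred=N actual=T -> ctr[3]=1
Ev 8: PC=7 idx=3 pred=N actual=T -> ctr[3]=2
Ev 9: PC=6 idx=2 pred=N actual=T -> ctr[2]=2
Ev 10: PC=5 idx=1 pred=N actual=N -> ctr[1]=0
Ev 11: PC=6 idx=2 pred=T actual=T -> ctr[2]=3
Ev 12: PC=5 idx=1 pred=N actual=N -> ctr[1]=0
Ev 13: PC=7 idx=3 pred=T actual=T -> ctr[3]=3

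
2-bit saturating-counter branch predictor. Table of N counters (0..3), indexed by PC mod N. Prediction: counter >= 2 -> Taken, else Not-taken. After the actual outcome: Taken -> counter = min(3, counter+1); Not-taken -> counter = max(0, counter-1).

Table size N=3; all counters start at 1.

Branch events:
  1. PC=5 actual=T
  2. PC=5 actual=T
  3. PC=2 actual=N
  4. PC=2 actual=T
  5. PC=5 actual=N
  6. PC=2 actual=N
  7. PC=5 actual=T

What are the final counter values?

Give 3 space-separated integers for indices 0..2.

Answer: 1 1 2

Derivation:
Ev 1: PC=5 idx=2 pred=N actual=T -> ctr[2]=2
Ev 2: PC=5 idx=2 pred=T actual=T -> ctr[2]=3
Ev 3: PC=2 idx=2 pred=T actual=N -> ctr[2]=2
Ev 4: PC=2 idx=2 pred=T actual=T -> ctr[2]=3
Ev 5: PC=5 idx=2 pred=T actual=N -> ctr[2]=2
Ev 6: PC=2 idx=2 pred=T actual=N -> ctr[2]=1
Ev 7: PC=5 idx=2 pred=N actual=T -> ctr[2]=2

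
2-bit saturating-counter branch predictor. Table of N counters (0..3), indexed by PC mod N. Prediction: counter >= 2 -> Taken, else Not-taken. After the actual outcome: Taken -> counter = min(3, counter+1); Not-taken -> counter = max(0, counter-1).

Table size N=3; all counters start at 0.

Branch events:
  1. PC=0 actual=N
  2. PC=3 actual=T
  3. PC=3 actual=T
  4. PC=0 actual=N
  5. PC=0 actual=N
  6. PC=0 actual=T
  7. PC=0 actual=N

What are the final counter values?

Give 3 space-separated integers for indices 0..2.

Answer: 0 0 0

Derivation:
Ev 1: PC=0 idx=0 pred=N actual=N -> ctr[0]=0
Ev 2: PC=3 idx=0 pred=N actual=T -> ctr[0]=1
Ev 3: PC=3 idx=0 pred=N actual=T -> ctr[0]=2
Ev 4: PC=0 idx=0 pred=T actual=N -> ctr[0]=1
Ev 5: PC=0 idx=0 pred=N actual=N -> ctr[0]=0
Ev 6: PC=0 idx=0 pred=N actual=T -> ctr[0]=1
Ev 7: PC=0 idx=0 pred=N actual=N -> ctr[0]=0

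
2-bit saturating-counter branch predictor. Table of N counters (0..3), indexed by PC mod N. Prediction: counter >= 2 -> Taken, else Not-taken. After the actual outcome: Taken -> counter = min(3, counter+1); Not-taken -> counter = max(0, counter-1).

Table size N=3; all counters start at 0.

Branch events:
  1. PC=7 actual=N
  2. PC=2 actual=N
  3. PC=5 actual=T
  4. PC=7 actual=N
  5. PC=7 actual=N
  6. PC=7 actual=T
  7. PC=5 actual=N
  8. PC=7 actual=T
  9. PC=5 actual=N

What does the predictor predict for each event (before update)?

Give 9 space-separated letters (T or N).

Answer: N N N N N N N N N

Derivation:
Ev 1: PC=7 idx=1 pred=N actual=N -> ctr[1]=0
Ev 2: PC=2 idx=2 pred=N actual=N -> ctr[2]=0
Ev 3: PC=5 idx=2 pred=N actual=T -> ctr[2]=1
Ev 4: PC=7 idx=1 pred=N actual=N -> ctr[1]=0
Ev 5: PC=7 idx=1 pred=N actual=N -> ctr[1]=0
Ev 6: PC=7 idx=1 pred=N actual=T -> ctr[1]=1
Ev 7: PC=5 idx=2 pred=N actual=N -> ctr[2]=0
Ev 8: PC=7 idx=1 pred=N actual=T -> ctr[1]=2
Ev 9: PC=5 idx=2 pred=N actual=N -> ctr[2]=0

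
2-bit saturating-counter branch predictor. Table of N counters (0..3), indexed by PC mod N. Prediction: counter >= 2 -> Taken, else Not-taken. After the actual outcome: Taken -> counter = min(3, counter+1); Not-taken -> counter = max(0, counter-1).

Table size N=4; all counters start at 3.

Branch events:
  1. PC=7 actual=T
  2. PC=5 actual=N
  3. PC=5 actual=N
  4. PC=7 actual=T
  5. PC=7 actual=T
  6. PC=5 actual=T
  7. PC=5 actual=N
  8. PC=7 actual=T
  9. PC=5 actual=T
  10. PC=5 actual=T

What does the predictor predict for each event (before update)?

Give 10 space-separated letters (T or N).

Ev 1: PC=7 idx=3 pred=T actual=T -> ctr[3]=3
Ev 2: PC=5 idx=1 pred=T actual=N -> ctr[1]=2
Ev 3: PC=5 idx=1 pred=T actual=N -> ctr[1]=1
Ev 4: PC=7 idx=3 pred=T actual=T -> ctr[3]=3
Ev 5: PC=7 idx=3 pred=T actual=T -> ctr[3]=3
Ev 6: PC=5 idx=1 pred=N actual=T -> ctr[1]=2
Ev 7: PC=5 idx=1 pred=T actual=N -> ctr[1]=1
Ev 8: PC=7 idx=3 pred=T actual=T -> ctr[3]=3
Ev 9: PC=5 idx=1 pred=N actual=T -> ctr[1]=2
Ev 10: PC=5 idx=1 pred=T actual=T -> ctr[1]=3

Answer: T T T T T N T T N T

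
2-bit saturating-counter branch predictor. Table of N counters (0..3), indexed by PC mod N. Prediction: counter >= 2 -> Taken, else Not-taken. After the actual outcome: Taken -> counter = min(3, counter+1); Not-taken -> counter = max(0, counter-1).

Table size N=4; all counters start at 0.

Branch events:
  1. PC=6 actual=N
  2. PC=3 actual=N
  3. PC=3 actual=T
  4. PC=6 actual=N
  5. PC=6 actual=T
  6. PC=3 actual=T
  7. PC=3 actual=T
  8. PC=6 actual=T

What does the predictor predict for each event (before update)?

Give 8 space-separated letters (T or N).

Ev 1: PC=6 idx=2 pred=N actual=N -> ctr[2]=0
Ev 2: PC=3 idx=3 pred=N actual=N -> ctr[3]=0
Ev 3: PC=3 idx=3 pred=N actual=T -> ctr[3]=1
Ev 4: PC=6 idx=2 pred=N actual=N -> ctr[2]=0
Ev 5: PC=6 idx=2 pred=N actual=T -> ctr[2]=1
Ev 6: PC=3 idx=3 pred=N actual=T -> ctr[3]=2
Ev 7: PC=3 idx=3 pred=T actual=T -> ctr[3]=3
Ev 8: PC=6 idx=2 pred=N actual=T -> ctr[2]=2

Answer: N N N N N N T N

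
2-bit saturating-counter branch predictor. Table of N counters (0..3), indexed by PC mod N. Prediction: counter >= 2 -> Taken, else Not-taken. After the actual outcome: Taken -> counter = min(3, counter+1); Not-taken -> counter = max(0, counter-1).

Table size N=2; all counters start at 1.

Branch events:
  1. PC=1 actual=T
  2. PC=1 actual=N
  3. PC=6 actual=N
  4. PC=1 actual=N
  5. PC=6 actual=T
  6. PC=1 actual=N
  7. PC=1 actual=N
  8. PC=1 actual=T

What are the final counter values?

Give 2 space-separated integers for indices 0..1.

Answer: 1 1

Derivation:
Ev 1: PC=1 idx=1 pred=N actual=T -> ctr[1]=2
Ev 2: PC=1 idx=1 pred=T actual=N -> ctr[1]=1
Ev 3: PC=6 idx=0 pred=N actual=N -> ctr[0]=0
Ev 4: PC=1 idx=1 pred=N actual=N -> ctr[1]=0
Ev 5: PC=6 idx=0 pred=N actual=T -> ctr[0]=1
Ev 6: PC=1 idx=1 pred=N actual=N -> ctr[1]=0
Ev 7: PC=1 idx=1 pred=N actual=N -> ctr[1]=0
Ev 8: PC=1 idx=1 pred=N actual=T -> ctr[1]=1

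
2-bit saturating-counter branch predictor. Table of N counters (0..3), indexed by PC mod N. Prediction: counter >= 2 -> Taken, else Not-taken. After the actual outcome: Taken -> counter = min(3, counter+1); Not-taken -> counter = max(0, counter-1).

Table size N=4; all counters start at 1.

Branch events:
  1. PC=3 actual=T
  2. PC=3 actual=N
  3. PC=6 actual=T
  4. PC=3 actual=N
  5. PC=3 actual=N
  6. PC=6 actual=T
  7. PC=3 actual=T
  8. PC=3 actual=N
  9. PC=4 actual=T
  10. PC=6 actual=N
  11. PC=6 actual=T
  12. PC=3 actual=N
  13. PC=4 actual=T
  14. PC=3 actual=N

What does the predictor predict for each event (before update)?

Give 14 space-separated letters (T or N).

Answer: N T N N N T N N N T T N T N

Derivation:
Ev 1: PC=3 idx=3 pred=N actual=T -> ctr[3]=2
Ev 2: PC=3 idx=3 pred=T actual=N -> ctr[3]=1
Ev 3: PC=6 idx=2 pred=N actual=T -> ctr[2]=2
Ev 4: PC=3 idx=3 pred=N actual=N -> ctr[3]=0
Ev 5: PC=3 idx=3 pred=N actual=N -> ctr[3]=0
Ev 6: PC=6 idx=2 pred=T actual=T -> ctr[2]=3
Ev 7: PC=3 idx=3 pred=N actual=T -> ctr[3]=1
Ev 8: PC=3 idx=3 pred=N actual=N -> ctr[3]=0
Ev 9: PC=4 idx=0 pred=N actual=T -> ctr[0]=2
Ev 10: PC=6 idx=2 pred=T actual=N -> ctr[2]=2
Ev 11: PC=6 idx=2 pred=T actual=T -> ctr[2]=3
Ev 12: PC=3 idx=3 pred=N actual=N -> ctr[3]=0
Ev 13: PC=4 idx=0 pred=T actual=T -> ctr[0]=3
Ev 14: PC=3 idx=3 pred=N actual=N -> ctr[3]=0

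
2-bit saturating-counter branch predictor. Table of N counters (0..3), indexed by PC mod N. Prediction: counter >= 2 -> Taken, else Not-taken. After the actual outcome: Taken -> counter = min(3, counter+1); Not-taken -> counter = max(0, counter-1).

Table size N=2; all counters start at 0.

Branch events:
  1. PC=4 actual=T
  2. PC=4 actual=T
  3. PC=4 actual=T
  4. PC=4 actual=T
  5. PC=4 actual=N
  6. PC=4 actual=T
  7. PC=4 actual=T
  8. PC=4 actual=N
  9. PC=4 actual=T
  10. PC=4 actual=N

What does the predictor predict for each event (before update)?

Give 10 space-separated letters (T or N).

Ev 1: PC=4 idx=0 pred=N actual=T -> ctr[0]=1
Ev 2: PC=4 idx=0 pred=N actual=T -> ctr[0]=2
Ev 3: PC=4 idx=0 pred=T actual=T -> ctr[0]=3
Ev 4: PC=4 idx=0 pred=T actual=T -> ctr[0]=3
Ev 5: PC=4 idx=0 pred=T actual=N -> ctr[0]=2
Ev 6: PC=4 idx=0 pred=T actual=T -> ctr[0]=3
Ev 7: PC=4 idx=0 pred=T actual=T -> ctr[0]=3
Ev 8: PC=4 idx=0 pred=T actual=N -> ctr[0]=2
Ev 9: PC=4 idx=0 pred=T actual=T -> ctr[0]=3
Ev 10: PC=4 idx=0 pred=T actual=N -> ctr[0]=2

Answer: N N T T T T T T T T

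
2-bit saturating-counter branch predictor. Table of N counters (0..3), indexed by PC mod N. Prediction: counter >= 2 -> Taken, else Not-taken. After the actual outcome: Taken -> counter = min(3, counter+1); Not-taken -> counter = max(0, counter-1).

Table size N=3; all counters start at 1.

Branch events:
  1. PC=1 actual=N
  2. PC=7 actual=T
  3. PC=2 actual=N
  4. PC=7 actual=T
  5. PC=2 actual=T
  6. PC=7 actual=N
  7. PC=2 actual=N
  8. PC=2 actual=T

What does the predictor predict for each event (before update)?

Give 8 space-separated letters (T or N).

Ev 1: PC=1 idx=1 pred=N actual=N -> ctr[1]=0
Ev 2: PC=7 idx=1 pred=N actual=T -> ctr[1]=1
Ev 3: PC=2 idx=2 pred=N actual=N -> ctr[2]=0
Ev 4: PC=7 idx=1 pred=N actual=T -> ctr[1]=2
Ev 5: PC=2 idx=2 pred=N actual=T -> ctr[2]=1
Ev 6: PC=7 idx=1 pred=T actual=N -> ctr[1]=1
Ev 7: PC=2 idx=2 pred=N actual=N -> ctr[2]=0
Ev 8: PC=2 idx=2 pred=N actual=T -> ctr[2]=1

Answer: N N N N N T N N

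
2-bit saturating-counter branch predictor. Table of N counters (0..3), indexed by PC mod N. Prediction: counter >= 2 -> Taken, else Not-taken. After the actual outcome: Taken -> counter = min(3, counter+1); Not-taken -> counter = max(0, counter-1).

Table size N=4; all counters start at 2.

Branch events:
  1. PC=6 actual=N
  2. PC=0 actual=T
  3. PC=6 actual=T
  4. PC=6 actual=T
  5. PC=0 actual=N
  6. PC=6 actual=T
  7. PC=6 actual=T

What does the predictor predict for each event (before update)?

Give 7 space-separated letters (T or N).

Ev 1: PC=6 idx=2 pred=T actual=N -> ctr[2]=1
Ev 2: PC=0 idx=0 pred=T actual=T -> ctr[0]=3
Ev 3: PC=6 idx=2 pred=N actual=T -> ctr[2]=2
Ev 4: PC=6 idx=2 pred=T actual=T -> ctr[2]=3
Ev 5: PC=0 idx=0 pred=T actual=N -> ctr[0]=2
Ev 6: PC=6 idx=2 pred=T actual=T -> ctr[2]=3
Ev 7: PC=6 idx=2 pred=T actual=T -> ctr[2]=3

Answer: T T N T T T T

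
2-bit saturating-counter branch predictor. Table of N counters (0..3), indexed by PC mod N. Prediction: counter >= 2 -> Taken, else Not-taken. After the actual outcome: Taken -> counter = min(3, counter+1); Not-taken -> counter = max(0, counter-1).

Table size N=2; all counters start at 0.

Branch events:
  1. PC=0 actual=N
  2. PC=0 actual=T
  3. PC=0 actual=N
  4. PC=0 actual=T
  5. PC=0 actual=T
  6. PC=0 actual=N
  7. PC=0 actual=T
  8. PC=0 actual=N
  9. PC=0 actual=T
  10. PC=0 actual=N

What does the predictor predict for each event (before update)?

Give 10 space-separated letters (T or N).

Answer: N N N N N T N T N T

Derivation:
Ev 1: PC=0 idx=0 pred=N actual=N -> ctr[0]=0
Ev 2: PC=0 idx=0 pred=N actual=T -> ctr[0]=1
Ev 3: PC=0 idx=0 pred=N actual=N -> ctr[0]=0
Ev 4: PC=0 idx=0 pred=N actual=T -> ctr[0]=1
Ev 5: PC=0 idx=0 pred=N actual=T -> ctr[0]=2
Ev 6: PC=0 idx=0 pred=T actual=N -> ctr[0]=1
Ev 7: PC=0 idx=0 pred=N actual=T -> ctr[0]=2
Ev 8: PC=0 idx=0 pred=T actual=N -> ctr[0]=1
Ev 9: PC=0 idx=0 pred=N actual=T -> ctr[0]=2
Ev 10: PC=0 idx=0 pred=T actual=N -> ctr[0]=1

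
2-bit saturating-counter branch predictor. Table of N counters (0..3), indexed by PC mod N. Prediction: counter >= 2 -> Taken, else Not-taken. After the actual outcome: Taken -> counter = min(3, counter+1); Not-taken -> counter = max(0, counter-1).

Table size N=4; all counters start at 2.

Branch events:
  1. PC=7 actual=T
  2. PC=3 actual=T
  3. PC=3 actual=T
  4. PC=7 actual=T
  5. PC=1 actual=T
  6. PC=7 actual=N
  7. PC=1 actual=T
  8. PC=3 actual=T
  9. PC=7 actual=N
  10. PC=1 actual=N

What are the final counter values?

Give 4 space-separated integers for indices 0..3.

Answer: 2 2 2 2

Derivation:
Ev 1: PC=7 idx=3 pred=T actual=T -> ctr[3]=3
Ev 2: PC=3 idx=3 pred=T actual=T -> ctr[3]=3
Ev 3: PC=3 idx=3 pred=T actual=T -> ctr[3]=3
Ev 4: PC=7 idx=3 pred=T actual=T -> ctr[3]=3
Ev 5: PC=1 idx=1 pred=T actual=T -> ctr[1]=3
Ev 6: PC=7 idx=3 pred=T actual=N -> ctr[3]=2
Ev 7: PC=1 idx=1 pred=T actual=T -> ctr[1]=3
Ev 8: PC=3 idx=3 pred=T actual=T -> ctr[3]=3
Ev 9: PC=7 idx=3 pred=T actual=N -> ctr[3]=2
Ev 10: PC=1 idx=1 pred=T actual=N -> ctr[1]=2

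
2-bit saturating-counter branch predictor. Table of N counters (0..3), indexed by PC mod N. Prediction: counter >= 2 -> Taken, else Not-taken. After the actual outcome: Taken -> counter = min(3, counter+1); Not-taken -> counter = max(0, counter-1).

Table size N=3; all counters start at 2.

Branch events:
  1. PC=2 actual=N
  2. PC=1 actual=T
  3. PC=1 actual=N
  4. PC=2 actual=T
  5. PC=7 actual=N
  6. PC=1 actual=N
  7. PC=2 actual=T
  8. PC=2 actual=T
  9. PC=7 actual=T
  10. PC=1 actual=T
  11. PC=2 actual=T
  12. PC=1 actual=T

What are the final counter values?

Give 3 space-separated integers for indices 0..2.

Ev 1: PC=2 idx=2 pred=T actual=N -> ctr[2]=1
Ev 2: PC=1 idx=1 pred=T actual=T -> ctr[1]=3
Ev 3: PC=1 idx=1 pred=T actual=N -> ctr[1]=2
Ev 4: PC=2 idx=2 pred=N actual=T -> ctr[2]=2
Ev 5: PC=7 idx=1 pred=T actual=N -> ctr[1]=1
Ev 6: PC=1 idx=1 pred=N actual=N -> ctr[1]=0
Ev 7: PC=2 idx=2 pred=T actual=T -> ctr[2]=3
Ev 8: PC=2 idx=2 pred=T actual=T -> ctr[2]=3
Ev 9: PC=7 idx=1 pred=N actual=T -> ctr[1]=1
Ev 10: PC=1 idx=1 pred=N actual=T -> ctr[1]=2
Ev 11: PC=2 idx=2 pred=T actual=T -> ctr[2]=3
Ev 12: PC=1 idx=1 pred=T actual=T -> ctr[1]=3

Answer: 2 3 3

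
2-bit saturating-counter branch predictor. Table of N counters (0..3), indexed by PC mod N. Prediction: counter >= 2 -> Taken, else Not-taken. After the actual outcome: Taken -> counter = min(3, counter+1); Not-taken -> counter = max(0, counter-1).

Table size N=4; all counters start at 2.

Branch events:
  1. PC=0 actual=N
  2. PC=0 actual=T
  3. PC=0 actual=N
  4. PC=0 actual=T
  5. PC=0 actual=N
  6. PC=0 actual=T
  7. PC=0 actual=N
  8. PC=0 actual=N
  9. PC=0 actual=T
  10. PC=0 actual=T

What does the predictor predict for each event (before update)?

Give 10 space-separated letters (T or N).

Ev 1: PC=0 idx=0 pred=T actual=N -> ctr[0]=1
Ev 2: PC=0 idx=0 pred=N actual=T -> ctr[0]=2
Ev 3: PC=0 idx=0 pred=T actual=N -> ctr[0]=1
Ev 4: PC=0 idx=0 pred=N actual=T -> ctr[0]=2
Ev 5: PC=0 idx=0 pred=T actual=N -> ctr[0]=1
Ev 6: PC=0 idx=0 pred=N actual=T -> ctr[0]=2
Ev 7: PC=0 idx=0 pred=T actual=N -> ctr[0]=1
Ev 8: PC=0 idx=0 pred=N actual=N -> ctr[0]=0
Ev 9: PC=0 idx=0 pred=N actual=T -> ctr[0]=1
Ev 10: PC=0 idx=0 pred=N actual=T -> ctr[0]=2

Answer: T N T N T N T N N N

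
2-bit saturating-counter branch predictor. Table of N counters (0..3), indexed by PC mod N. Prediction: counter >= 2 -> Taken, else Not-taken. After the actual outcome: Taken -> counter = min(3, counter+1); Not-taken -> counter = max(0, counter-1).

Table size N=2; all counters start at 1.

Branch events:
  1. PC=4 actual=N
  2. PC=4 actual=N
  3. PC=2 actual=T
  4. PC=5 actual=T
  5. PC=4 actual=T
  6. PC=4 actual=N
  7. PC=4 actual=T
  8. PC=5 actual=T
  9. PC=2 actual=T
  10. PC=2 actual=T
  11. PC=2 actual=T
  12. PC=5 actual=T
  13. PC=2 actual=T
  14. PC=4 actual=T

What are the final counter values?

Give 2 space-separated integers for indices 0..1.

Answer: 3 3

Derivation:
Ev 1: PC=4 idx=0 pred=N actual=N -> ctr[0]=0
Ev 2: PC=4 idx=0 pred=N actual=N -> ctr[0]=0
Ev 3: PC=2 idx=0 pred=N actual=T -> ctr[0]=1
Ev 4: PC=5 idx=1 pred=N actual=T -> ctr[1]=2
Ev 5: PC=4 idx=0 pred=N actual=T -> ctr[0]=2
Ev 6: PC=4 idx=0 pred=T actual=N -> ctr[0]=1
Ev 7: PC=4 idx=0 pred=N actual=T -> ctr[0]=2
Ev 8: PC=5 idx=1 pred=T actual=T -> ctr[1]=3
Ev 9: PC=2 idx=0 pred=T actual=T -> ctr[0]=3
Ev 10: PC=2 idx=0 pred=T actual=T -> ctr[0]=3
Ev 11: PC=2 idx=0 pred=T actual=T -> ctr[0]=3
Ev 12: PC=5 idx=1 pred=T actual=T -> ctr[1]=3
Ev 13: PC=2 idx=0 pred=T actual=T -> ctr[0]=3
Ev 14: PC=4 idx=0 pred=T actual=T -> ctr[0]=3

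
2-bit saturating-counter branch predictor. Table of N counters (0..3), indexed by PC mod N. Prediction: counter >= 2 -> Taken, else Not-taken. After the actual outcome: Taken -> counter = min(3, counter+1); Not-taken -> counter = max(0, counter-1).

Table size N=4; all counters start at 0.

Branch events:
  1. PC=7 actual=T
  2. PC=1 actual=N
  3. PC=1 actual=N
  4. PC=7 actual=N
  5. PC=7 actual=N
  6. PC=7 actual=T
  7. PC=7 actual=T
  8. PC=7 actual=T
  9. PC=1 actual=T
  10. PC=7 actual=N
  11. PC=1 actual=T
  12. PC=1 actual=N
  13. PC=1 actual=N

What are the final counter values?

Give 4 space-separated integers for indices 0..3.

Ev 1: PC=7 idx=3 pred=N actual=T -> ctr[3]=1
Ev 2: PC=1 idx=1 pred=N actual=N -> ctr[1]=0
Ev 3: PC=1 idx=1 pred=N actual=N -> ctr[1]=0
Ev 4: PC=7 idx=3 pred=N actual=N -> ctr[3]=0
Ev 5: PC=7 idx=3 pred=N actual=N -> ctr[3]=0
Ev 6: PC=7 idx=3 pred=N actual=T -> ctr[3]=1
Ev 7: PC=7 idx=3 pred=N actual=T -> ctr[3]=2
Ev 8: PC=7 idx=3 pred=T actual=T -> ctr[3]=3
Ev 9: PC=1 idx=1 pred=N actual=T -> ctr[1]=1
Ev 10: PC=7 idx=3 pred=T actual=N -> ctr[3]=2
Ev 11: PC=1 idx=1 pred=N actual=T -> ctr[1]=2
Ev 12: PC=1 idx=1 pred=T actual=N -> ctr[1]=1
Ev 13: PC=1 idx=1 pred=N actual=N -> ctr[1]=0

Answer: 0 0 0 2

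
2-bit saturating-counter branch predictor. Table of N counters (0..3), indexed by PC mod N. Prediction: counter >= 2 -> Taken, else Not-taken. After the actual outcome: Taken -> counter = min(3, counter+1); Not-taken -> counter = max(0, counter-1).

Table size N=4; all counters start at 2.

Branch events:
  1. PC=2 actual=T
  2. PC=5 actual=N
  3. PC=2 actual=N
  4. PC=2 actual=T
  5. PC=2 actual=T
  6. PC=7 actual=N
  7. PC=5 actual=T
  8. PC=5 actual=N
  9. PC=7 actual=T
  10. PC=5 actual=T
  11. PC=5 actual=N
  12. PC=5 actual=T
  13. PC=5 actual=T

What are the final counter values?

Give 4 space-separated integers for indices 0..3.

Ev 1: PC=2 idx=2 pred=T actual=T -> ctr[2]=3
Ev 2: PC=5 idx=1 pred=T actual=N -> ctr[1]=1
Ev 3: PC=2 idx=2 pred=T actual=N -> ctr[2]=2
Ev 4: PC=2 idx=2 pred=T actual=T -> ctr[2]=3
Ev 5: PC=2 idx=2 pred=T actual=T -> ctr[2]=3
Ev 6: PC=7 idx=3 pred=T actual=N -> ctr[3]=1
Ev 7: PC=5 idx=1 pred=N actual=T -> ctr[1]=2
Ev 8: PC=5 idx=1 pred=T actual=N -> ctr[1]=1
Ev 9: PC=7 idx=3 pred=N actual=T -> ctr[3]=2
Ev 10: PC=5 idx=1 pred=N actual=T -> ctr[1]=2
Ev 11: PC=5 idx=1 pred=T actual=N -> ctr[1]=1
Ev 12: PC=5 idx=1 pred=N actual=T -> ctr[1]=2
Ev 13: PC=5 idx=1 pred=T actual=T -> ctr[1]=3

Answer: 2 3 3 2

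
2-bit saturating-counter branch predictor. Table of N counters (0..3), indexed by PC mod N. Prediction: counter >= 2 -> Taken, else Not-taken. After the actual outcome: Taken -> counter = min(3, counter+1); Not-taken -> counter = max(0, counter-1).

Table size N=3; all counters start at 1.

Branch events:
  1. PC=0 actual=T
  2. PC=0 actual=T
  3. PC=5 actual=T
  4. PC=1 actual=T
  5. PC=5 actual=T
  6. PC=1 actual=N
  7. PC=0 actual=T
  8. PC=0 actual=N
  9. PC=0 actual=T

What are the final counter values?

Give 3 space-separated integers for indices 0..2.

Ev 1: PC=0 idx=0 pred=N actual=T -> ctr[0]=2
Ev 2: PC=0 idx=0 pred=T actual=T -> ctr[0]=3
Ev 3: PC=5 idx=2 pred=N actual=T -> ctr[2]=2
Ev 4: PC=1 idx=1 pred=N actual=T -> ctr[1]=2
Ev 5: PC=5 idx=2 pred=T actual=T -> ctr[2]=3
Ev 6: PC=1 idx=1 pred=T actual=N -> ctr[1]=1
Ev 7: PC=0 idx=0 pred=T actual=T -> ctr[0]=3
Ev 8: PC=0 idx=0 pred=T actual=N -> ctr[0]=2
Ev 9: PC=0 idx=0 pred=T actual=T -> ctr[0]=3

Answer: 3 1 3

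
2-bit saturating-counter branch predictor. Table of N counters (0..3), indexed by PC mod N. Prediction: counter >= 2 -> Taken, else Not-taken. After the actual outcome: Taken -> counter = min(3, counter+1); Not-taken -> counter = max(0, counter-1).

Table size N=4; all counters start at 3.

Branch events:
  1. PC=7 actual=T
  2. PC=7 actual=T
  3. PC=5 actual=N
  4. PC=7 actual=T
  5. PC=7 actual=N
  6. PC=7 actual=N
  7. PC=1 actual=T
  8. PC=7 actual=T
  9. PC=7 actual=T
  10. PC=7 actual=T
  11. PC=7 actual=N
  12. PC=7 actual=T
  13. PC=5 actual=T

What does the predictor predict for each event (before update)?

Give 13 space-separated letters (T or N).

Ev 1: PC=7 idx=3 pred=T actual=T -> ctr[3]=3
Ev 2: PC=7 idx=3 pred=T actual=T -> ctr[3]=3
Ev 3: PC=5 idx=1 pred=T actual=N -> ctr[1]=2
Ev 4: PC=7 idx=3 pred=T actual=T -> ctr[3]=3
Ev 5: PC=7 idx=3 pred=T actual=N -> ctr[3]=2
Ev 6: PC=7 idx=3 pred=T actual=N -> ctr[3]=1
Ev 7: PC=1 idx=1 pred=T actual=T -> ctr[1]=3
Ev 8: PC=7 idx=3 pred=N actual=T -> ctr[3]=2
Ev 9: PC=7 idx=3 pred=T actual=T -> ctr[3]=3
Ev 10: PC=7 idx=3 pred=T actual=T -> ctr[3]=3
Ev 11: PC=7 idx=3 pred=T actual=N -> ctr[3]=2
Ev 12: PC=7 idx=3 pred=T actual=T -> ctr[3]=3
Ev 13: PC=5 idx=1 pred=T actual=T -> ctr[1]=3

Answer: T T T T T T T N T T T T T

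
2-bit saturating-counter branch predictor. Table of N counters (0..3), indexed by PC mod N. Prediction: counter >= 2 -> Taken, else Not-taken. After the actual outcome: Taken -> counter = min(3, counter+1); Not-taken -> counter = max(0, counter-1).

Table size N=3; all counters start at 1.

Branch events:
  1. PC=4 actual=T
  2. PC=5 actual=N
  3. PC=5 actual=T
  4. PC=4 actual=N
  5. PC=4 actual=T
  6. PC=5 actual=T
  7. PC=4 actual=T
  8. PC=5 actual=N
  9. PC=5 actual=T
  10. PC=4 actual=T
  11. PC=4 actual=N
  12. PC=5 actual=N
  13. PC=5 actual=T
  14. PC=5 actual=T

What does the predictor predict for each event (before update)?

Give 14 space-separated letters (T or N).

Ev 1: PC=4 idx=1 pred=N actual=T -> ctr[1]=2
Ev 2: PC=5 idx=2 pred=N actual=N -> ctr[2]=0
Ev 3: PC=5 idx=2 pred=N actual=T -> ctr[2]=1
Ev 4: PC=4 idx=1 pred=T actual=N -> ctr[1]=1
Ev 5: PC=4 idx=1 pred=N actual=T -> ctr[1]=2
Ev 6: PC=5 idx=2 pred=N actual=T -> ctr[2]=2
Ev 7: PC=4 idx=1 pred=T actual=T -> ctr[1]=3
Ev 8: PC=5 idx=2 pred=T actual=N -> ctr[2]=1
Ev 9: PC=5 idx=2 pred=N actual=T -> ctr[2]=2
Ev 10: PC=4 idx=1 pred=T actual=T -> ctr[1]=3
Ev 11: PC=4 idx=1 pred=T actual=N -> ctr[1]=2
Ev 12: PC=5 idx=2 pred=T actual=N -> ctr[2]=1
Ev 13: PC=5 idx=2 pred=N actual=T -> ctr[2]=2
Ev 14: PC=5 idx=2 pred=T actual=T -> ctr[2]=3

Answer: N N N T N N T T N T T T N T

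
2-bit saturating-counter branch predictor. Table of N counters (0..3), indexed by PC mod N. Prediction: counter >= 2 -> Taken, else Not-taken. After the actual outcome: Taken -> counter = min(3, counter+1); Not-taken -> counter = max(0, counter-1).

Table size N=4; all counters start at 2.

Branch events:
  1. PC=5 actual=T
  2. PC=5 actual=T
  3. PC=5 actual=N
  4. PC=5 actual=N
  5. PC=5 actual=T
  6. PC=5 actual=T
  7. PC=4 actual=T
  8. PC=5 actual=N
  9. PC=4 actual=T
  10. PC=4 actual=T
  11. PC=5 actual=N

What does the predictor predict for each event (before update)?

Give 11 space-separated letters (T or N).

Answer: T T T T N T T T T T T

Derivation:
Ev 1: PC=5 idx=1 pred=T actual=T -> ctr[1]=3
Ev 2: PC=5 idx=1 pred=T actual=T -> ctr[1]=3
Ev 3: PC=5 idx=1 pred=T actual=N -> ctr[1]=2
Ev 4: PC=5 idx=1 pred=T actual=N -> ctr[1]=1
Ev 5: PC=5 idx=1 pred=N actual=T -> ctr[1]=2
Ev 6: PC=5 idx=1 pred=T actual=T -> ctr[1]=3
Ev 7: PC=4 idx=0 pred=T actual=T -> ctr[0]=3
Ev 8: PC=5 idx=1 pred=T actual=N -> ctr[1]=2
Ev 9: PC=4 idx=0 pred=T actual=T -> ctr[0]=3
Ev 10: PC=4 idx=0 pred=T actual=T -> ctr[0]=3
Ev 11: PC=5 idx=1 pred=T actual=N -> ctr[1]=1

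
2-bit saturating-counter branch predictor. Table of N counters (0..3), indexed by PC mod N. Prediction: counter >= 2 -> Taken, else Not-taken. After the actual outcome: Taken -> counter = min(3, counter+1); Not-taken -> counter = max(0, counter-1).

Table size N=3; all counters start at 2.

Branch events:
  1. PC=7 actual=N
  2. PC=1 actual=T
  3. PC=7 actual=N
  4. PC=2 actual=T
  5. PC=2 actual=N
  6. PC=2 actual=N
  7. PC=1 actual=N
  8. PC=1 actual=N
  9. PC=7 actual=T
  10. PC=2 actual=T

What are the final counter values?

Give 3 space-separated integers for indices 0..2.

Answer: 2 1 2

Derivation:
Ev 1: PC=7 idx=1 pred=T actual=N -> ctr[1]=1
Ev 2: PC=1 idx=1 pred=N actual=T -> ctr[1]=2
Ev 3: PC=7 idx=1 pred=T actual=N -> ctr[1]=1
Ev 4: PC=2 idx=2 pred=T actual=T -> ctr[2]=3
Ev 5: PC=2 idx=2 pred=T actual=N -> ctr[2]=2
Ev 6: PC=2 idx=2 pred=T actual=N -> ctr[2]=1
Ev 7: PC=1 idx=1 pred=N actual=N -> ctr[1]=0
Ev 8: PC=1 idx=1 pred=N actual=N -> ctr[1]=0
Ev 9: PC=7 idx=1 pred=N actual=T -> ctr[1]=1
Ev 10: PC=2 idx=2 pred=N actual=T -> ctr[2]=2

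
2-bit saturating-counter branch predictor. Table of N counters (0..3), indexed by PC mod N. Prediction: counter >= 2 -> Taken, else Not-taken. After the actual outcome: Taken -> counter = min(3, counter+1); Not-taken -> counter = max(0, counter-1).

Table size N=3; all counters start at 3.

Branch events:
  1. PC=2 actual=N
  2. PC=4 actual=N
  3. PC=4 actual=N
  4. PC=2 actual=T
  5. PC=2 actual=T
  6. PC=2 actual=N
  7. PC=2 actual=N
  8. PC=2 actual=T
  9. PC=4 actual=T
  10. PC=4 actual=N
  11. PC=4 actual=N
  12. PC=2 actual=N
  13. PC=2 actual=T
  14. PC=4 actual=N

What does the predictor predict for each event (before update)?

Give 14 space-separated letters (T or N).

Answer: T T T T T T T N N T N T N N

Derivation:
Ev 1: PC=2 idx=2 pred=T actual=N -> ctr[2]=2
Ev 2: PC=4 idx=1 pred=T actual=N -> ctr[1]=2
Ev 3: PC=4 idx=1 pred=T actual=N -> ctr[1]=1
Ev 4: PC=2 idx=2 pred=T actual=T -> ctr[2]=3
Ev 5: PC=2 idx=2 pred=T actual=T -> ctr[2]=3
Ev 6: PC=2 idx=2 pred=T actual=N -> ctr[2]=2
Ev 7: PC=2 idx=2 pred=T actual=N -> ctr[2]=1
Ev 8: PC=2 idx=2 pred=N actual=T -> ctr[2]=2
Ev 9: PC=4 idx=1 pred=N actual=T -> ctr[1]=2
Ev 10: PC=4 idx=1 pred=T actual=N -> ctr[1]=1
Ev 11: PC=4 idx=1 pred=N actual=N -> ctr[1]=0
Ev 12: PC=2 idx=2 pred=T actual=N -> ctr[2]=1
Ev 13: PC=2 idx=2 pred=N actual=T -> ctr[2]=2
Ev 14: PC=4 idx=1 pred=N actual=N -> ctr[1]=0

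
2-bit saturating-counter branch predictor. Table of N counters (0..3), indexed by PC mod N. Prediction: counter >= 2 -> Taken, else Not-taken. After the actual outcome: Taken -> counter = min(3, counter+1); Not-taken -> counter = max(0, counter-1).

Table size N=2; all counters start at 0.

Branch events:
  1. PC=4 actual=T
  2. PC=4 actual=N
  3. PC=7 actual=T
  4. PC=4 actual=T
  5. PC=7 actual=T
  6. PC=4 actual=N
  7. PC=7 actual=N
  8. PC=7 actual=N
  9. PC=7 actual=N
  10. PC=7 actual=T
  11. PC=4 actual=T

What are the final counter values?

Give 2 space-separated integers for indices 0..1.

Answer: 1 1

Derivation:
Ev 1: PC=4 idx=0 pred=N actual=T -> ctr[0]=1
Ev 2: PC=4 idx=0 pred=N actual=N -> ctr[0]=0
Ev 3: PC=7 idx=1 pred=N actual=T -> ctr[1]=1
Ev 4: PC=4 idx=0 pred=N actual=T -> ctr[0]=1
Ev 5: PC=7 idx=1 pred=N actual=T -> ctr[1]=2
Ev 6: PC=4 idx=0 pred=N actual=N -> ctr[0]=0
Ev 7: PC=7 idx=1 pred=T actual=N -> ctr[1]=1
Ev 8: PC=7 idx=1 pred=N actual=N -> ctr[1]=0
Ev 9: PC=7 idx=1 pred=N actual=N -> ctr[1]=0
Ev 10: PC=7 idx=1 pred=N actual=T -> ctr[1]=1
Ev 11: PC=4 idx=0 pred=N actual=T -> ctr[0]=1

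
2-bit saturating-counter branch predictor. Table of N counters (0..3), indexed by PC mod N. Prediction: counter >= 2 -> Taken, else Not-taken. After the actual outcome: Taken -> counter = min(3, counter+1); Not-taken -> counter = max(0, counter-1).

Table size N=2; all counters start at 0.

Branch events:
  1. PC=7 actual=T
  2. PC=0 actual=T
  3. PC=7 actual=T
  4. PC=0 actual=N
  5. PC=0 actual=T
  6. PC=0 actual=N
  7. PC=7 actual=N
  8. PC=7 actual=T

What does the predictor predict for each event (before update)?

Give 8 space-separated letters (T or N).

Ev 1: PC=7 idx=1 pred=N actual=T -> ctr[1]=1
Ev 2: PC=0 idx=0 pred=N actual=T -> ctr[0]=1
Ev 3: PC=7 idx=1 pred=N actual=T -> ctr[1]=2
Ev 4: PC=0 idx=0 pred=N actual=N -> ctr[0]=0
Ev 5: PC=0 idx=0 pred=N actual=T -> ctr[0]=1
Ev 6: PC=0 idx=0 pred=N actual=N -> ctr[0]=0
Ev 7: PC=7 idx=1 pred=T actual=N -> ctr[1]=1
Ev 8: PC=7 idx=1 pred=N actual=T -> ctr[1]=2

Answer: N N N N N N T N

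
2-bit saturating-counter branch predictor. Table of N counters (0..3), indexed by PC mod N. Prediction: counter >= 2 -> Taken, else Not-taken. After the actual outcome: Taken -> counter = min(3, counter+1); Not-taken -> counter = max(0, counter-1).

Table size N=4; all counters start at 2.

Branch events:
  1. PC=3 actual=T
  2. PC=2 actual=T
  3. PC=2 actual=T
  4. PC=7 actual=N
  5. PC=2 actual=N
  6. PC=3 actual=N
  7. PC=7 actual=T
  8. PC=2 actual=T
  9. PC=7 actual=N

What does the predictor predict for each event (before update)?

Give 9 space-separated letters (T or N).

Answer: T T T T T T N T T

Derivation:
Ev 1: PC=3 idx=3 pred=T actual=T -> ctr[3]=3
Ev 2: PC=2 idx=2 pred=T actual=T -> ctr[2]=3
Ev 3: PC=2 idx=2 pred=T actual=T -> ctr[2]=3
Ev 4: PC=7 idx=3 pred=T actual=N -> ctr[3]=2
Ev 5: PC=2 idx=2 pred=T actual=N -> ctr[2]=2
Ev 6: PC=3 idx=3 pred=T actual=N -> ctr[3]=1
Ev 7: PC=7 idx=3 pred=N actual=T -> ctr[3]=2
Ev 8: PC=2 idx=2 pred=T actual=T -> ctr[2]=3
Ev 9: PC=7 idx=3 pred=T actual=N -> ctr[3]=1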